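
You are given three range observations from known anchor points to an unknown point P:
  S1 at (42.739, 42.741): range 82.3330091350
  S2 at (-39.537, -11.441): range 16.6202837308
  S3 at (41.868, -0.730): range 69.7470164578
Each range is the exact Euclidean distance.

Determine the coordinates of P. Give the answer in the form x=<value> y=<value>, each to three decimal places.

x=-27.870 y=0.396

eq1: (x − 42.739)² + (y − 42.741)² = 82.3330091350²
eq2: (x + 39.537)² + (y + 11.441)² = 16.6202837308²
eq3: (x − 41.868)² + (y + 0.730)² = 69.7470164578²
eq2−eq3, eq2−eq1 (x²,y² cancel):
  162.810·x + 21.422·y = -4529.020999
  164.552·x + 108.364·y = -4543.146210
det = 162.810·108.364 − 21.422·164.552 = 14117.709896
x = (-4529.020999·108.364 − 21.422·-4543.146210) / 14117.709896 = -27.869928
y = (162.810·-4543.146210 − -4529.020999·164.552) / 14117.709896 = 0.395944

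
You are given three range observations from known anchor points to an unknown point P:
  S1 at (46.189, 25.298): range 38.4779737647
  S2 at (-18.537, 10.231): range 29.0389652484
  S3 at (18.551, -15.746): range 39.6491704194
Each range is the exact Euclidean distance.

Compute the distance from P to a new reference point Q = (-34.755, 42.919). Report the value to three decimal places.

47.250

eq1: (x − 46.189)² + (y − 25.298)² = 38.4779737647²
eq2: (x + 18.537)² + (y − 10.231)² = 29.0389652484²
eq3: (x − 18.551)² + (y + 15.746)² = 39.6491704194²
eq1−eq3, eq1−eq2 (x²,y² cancel):
  -55.276·x − 82.088·y = -2272.838658
  -129.452·x − 30.134·y = -1687.825833
det = -55.276·-30.134 − -82.088·-129.452 = -8960.768792
x = (-2272.838658·-30.134 − -82.088·-1687.825833) / -8960.768792 = 7.818584
y = (-55.276·-1687.825833 − -2272.838658·-129.452) / -8960.768792 = 22.422992
|P − Q| = √((7.818584 − -34.755)² + (22.422992 − 42.919)²) = 47.250359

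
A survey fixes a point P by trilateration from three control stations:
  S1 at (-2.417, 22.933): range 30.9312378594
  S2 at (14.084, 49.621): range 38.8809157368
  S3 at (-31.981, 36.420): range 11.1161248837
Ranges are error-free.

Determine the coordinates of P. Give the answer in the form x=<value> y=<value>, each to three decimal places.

x=-24.474 y=44.618

eq1: (x + 2.417)² + (y − 22.933)² = 30.9312378594²
eq2: (x − 14.084)² + (y − 49.621)² = 38.8809157368²
eq3: (x + 31.981)² + (y − 36.420)² = 11.1161248837²
eq2−eq1, eq2−eq3 (x²,y² cancel):
  -33.002·x − 53.376·y = -1573.854186
  -92.130·x − 26.402·y = 1076.755440
det = -33.002·-26.402 − -53.376·-92.130 = -4046.212076
x = (-1573.854186·-26.402 − -53.376·1076.755440) / -4046.212076 = -24.473704
y = (-33.002·1076.755440 − -1573.854186·-92.130) / -4046.212076 = 44.618094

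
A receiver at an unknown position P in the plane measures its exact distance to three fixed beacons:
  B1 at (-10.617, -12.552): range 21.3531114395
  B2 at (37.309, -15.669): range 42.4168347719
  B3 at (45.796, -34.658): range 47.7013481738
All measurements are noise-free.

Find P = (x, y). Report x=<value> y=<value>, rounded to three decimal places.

x=-1.832 y=-32.014

eq1: (x + 10.617)² + (y + 12.552)² = 21.3531114395²
eq2: (x − 37.309)² + (y + 15.669)² = 42.4168347719²
eq3: (x − 45.796)² + (y + 34.658)² = 47.7013481738²
eq2−eq1, eq2−eq3 (x²,y² cancel):
  -95.852·x + 6.234·y = -23.973145
  16.974·x − 37.978·y = 1184.740792
det = -95.852·-37.978 − 6.234·16.974 = 3534.451340
x = (-23.973145·-37.978 − 6.234·1184.740792) / 3534.451340 = -1.832030
y = (-95.852·1184.740792 − -23.973145·16.974) / 3534.451340 = -32.014263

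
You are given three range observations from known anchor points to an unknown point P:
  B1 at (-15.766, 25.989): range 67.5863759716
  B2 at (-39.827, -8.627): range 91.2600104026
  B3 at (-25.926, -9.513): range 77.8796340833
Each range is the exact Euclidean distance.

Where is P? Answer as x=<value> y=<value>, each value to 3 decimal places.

x=49.687 y=9.141

eq1: (x + 15.766)² + (y − 25.989)² = 67.5863759716²
eq2: (x + 39.827)² + (y + 8.627)² = 91.2600104026²
eq3: (x + 25.926)² + (y + 9.513)² = 77.8796340833²
eq1−eq3, eq1−eq2 (x²,y² cancel):
  -20.320·x − 71.004·y = -1658.659420
  -48.122·x − 69.232·y = -3023.851101
det = -20.320·-69.232 − -71.004·-48.122 = -2010.060248
x = (-1658.659420·-69.232 − -71.004·-3023.851101) / -2010.060248 = 49.686677
y = (-20.320·-3023.851101 − -1658.659420·-48.122) / -2010.060248 = 9.140698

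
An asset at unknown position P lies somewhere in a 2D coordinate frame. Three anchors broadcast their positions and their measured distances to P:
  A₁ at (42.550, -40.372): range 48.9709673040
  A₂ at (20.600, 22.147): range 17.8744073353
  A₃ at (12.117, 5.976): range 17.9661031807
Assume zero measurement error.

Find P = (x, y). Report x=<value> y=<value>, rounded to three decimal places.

eq1: (x − 42.550)² + (y + 40.372)² = 48.9709673040²
eq2: (x − 20.600)² + (y − 22.147)² = 17.8744073353²
eq3: (x − 12.117)² + (y − 5.976)² = 17.9661031807²
eq3−eq1, eq3−eq2 (x²,y² cancel):
  60.866·x − 92.696·y = 1182.491844
  16.966·x + 32.342·y = 735.601770
det = 60.866·32.342 − -92.696·16.966 = 3541.208508
x = (1182.491844·32.342 − -92.696·735.601770) / 3541.208508 = 30.055133
y = (60.866·735.601770 − 1182.491844·16.966) / 3541.208508 = 6.978121

x=30.055 y=6.978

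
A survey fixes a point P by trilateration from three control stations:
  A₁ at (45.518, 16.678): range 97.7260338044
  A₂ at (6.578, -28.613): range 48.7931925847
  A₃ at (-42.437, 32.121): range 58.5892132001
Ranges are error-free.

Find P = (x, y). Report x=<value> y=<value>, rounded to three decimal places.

eq1: (x − 45.518)² + (y − 16.678)² = 97.7260338044²
eq2: (x − 6.578)² + (y + 28.613)² = 48.7931925847²
eq3: (x + 42.437)² + (y − 32.121)² = 58.5892132001²
eq2−eq1, eq2−eq3 (x²,y² cancel):
  77.880·x + 90.582·y = -5681.531886
  -98.030·x + 121.468·y = 918.763496
det = 77.880·121.468 − 90.582·-98.030 = 18339.681300
x = (-5681.531886·121.468 − 90.582·918.763496) / 18339.681300 = -42.168004
y = (77.880·918.763496 − -5681.531886·-98.030) / 18339.681300 = -26.467596

x=-42.168 y=-26.468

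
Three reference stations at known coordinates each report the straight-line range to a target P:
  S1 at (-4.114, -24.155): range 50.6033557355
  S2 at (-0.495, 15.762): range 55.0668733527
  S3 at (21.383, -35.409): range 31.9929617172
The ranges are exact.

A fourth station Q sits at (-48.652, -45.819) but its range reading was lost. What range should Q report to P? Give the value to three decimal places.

99.289

eq1: (x + 4.114)² + (y + 24.155)² = 50.6033557355²
eq2: (x + 0.495)² + (y − 15.762)² = 55.0668733527²
eq3: (x − 21.383)² + (y + 35.409)² = 31.9929617172²
eq1−eq3, eq1−eq2 (x²,y² cancel):
  50.994·x − 22.508·y = 2647.790961
  7.238·x + 79.834·y = -823.364281
det = 50.994·79.834 − -22.508·7.238 = 4233.967900
x = (2647.790961·79.834 − -22.508·-823.364281) / 4233.967900 = 45.548635
y = (50.994·-823.364281 − 2647.790961·7.238) / 4233.967900 = -14.443036
|P − Q| = √((45.548635 − -48.652)² + (-14.443036 − -45.819)²) = 99.288523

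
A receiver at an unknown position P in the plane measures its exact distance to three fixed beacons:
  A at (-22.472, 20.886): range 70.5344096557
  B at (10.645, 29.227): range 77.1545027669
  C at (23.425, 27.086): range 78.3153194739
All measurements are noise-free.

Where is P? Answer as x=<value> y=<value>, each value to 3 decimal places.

eq1: (x + 22.472)² + (y − 20.886)² = 70.5344096557²
eq2: (x − 10.645)² + (y − 29.227)² = 77.1545027669²
eq3: (x − 23.425)² + (y − 27.086)² = 78.3153194739²
eq1−eq3, eq1−eq2 (x²,y² cancel):
  91.794·x + 12.400·y = -817.020078
  66.234·x + 16.682·y = -951.396578
det = 91.794·16.682 − 12.400·66.234 = 710.005908
x = (-817.020078·16.682 − 12.400·-951.396578) / 710.005908 = -2.580558
y = (91.794·-951.396578 − -817.020078·66.234) / 710.005908 = -46.785512

x=-2.581 y=-46.786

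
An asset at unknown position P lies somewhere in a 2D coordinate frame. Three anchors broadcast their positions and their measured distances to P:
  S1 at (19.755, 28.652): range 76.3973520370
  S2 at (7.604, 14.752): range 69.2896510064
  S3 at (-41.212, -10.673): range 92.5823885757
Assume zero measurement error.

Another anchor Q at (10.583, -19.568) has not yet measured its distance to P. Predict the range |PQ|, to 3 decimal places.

eq1: (x − 19.755)² + (y − 28.652)² = 76.3973520370²
eq2: (x − 7.604)² + (y − 14.752)² = 69.2896510064²
eq3: (x + 41.212)² + (y + 10.673)² = 92.5823885757²
eq3−eq2, eq3−eq1 (x²,y² cancel):
  97.632·x + 50.850·y = 2233.543385
  121.934·x + 78.650·y = 2133.798532
det = 97.632·78.650 − 50.850·121.934 = 1478.412900
x = (2233.543385·78.650 − 50.850·2133.798532) / 1478.412900 = 45.430158
y = (97.632·2133.798532 − 2233.543385·121.934) / 1478.412900 = -43.301747
|P − Q| = √((45.430158 − 10.583)² + (-43.301747 − -19.568)²) = 42.161774

42.162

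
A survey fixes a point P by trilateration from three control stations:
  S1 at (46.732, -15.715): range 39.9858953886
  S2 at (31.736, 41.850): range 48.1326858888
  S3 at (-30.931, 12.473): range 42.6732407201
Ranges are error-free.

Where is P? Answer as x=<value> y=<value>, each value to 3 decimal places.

x=9.596 y=-0.889

eq1: (x − 46.732)² + (y + 15.715)² = 39.9858953886²
eq2: (x − 31.736)² + (y − 41.850)² = 48.1326858888²
eq3: (x + 30.931)² + (y − 12.473)² = 42.6732407201²
eq1−eq3, eq1−eq2 (x²,y² cancel):
  -155.326·x + 56.376·y = -1540.672203
  -29.992·x + 115.130·y = -390.128474
det = -155.326·115.130 − 56.376·-29.992 = -16191.853388
x = (-1540.672203·115.130 − 56.376·-390.128474) / -16191.853388 = 9.596413
y = (-155.326·-390.128474 − -1540.672203·-29.992) / -16191.853388 = -0.888672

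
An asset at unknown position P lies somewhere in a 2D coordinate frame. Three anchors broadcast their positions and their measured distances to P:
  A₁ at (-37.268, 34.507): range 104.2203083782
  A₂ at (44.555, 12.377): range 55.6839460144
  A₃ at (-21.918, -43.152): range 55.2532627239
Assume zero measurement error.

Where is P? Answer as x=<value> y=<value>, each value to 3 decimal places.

x=33.326 y=-42.163

eq1: (x + 37.268)² + (y − 34.507)² = 104.2203083782²
eq2: (x − 44.555)² + (y − 12.377)² = 55.6839460144²
eq3: (x + 21.918)² + (y + 43.152)² = 55.2532627239²
eq1−eq2, eq1−eq3 (x²,y² cancel):
  163.646·x − 44.260·y = 7319.872116
  30.700·x − 155.318·y = 7571.806592
det = 163.646·-155.318 − -44.260·30.700 = -24058.387428
x = (7319.872116·-155.318 − -44.260·7571.806592) / -24058.387428 = 33.326412
y = (163.646·7571.806592 − 7319.872116·30.700) / -24058.387428 = -42.163083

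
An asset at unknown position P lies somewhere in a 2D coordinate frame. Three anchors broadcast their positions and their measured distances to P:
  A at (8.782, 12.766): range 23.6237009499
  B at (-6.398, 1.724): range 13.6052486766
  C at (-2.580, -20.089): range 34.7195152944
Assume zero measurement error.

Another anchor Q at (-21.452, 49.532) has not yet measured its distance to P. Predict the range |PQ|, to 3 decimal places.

37.722

eq1: (x − 8.782)² + (y − 12.766)² = 23.6237009499²
eq2: (x + 6.398)² + (y − 1.724)² = 13.6052486766²
eq3: (x + 2.580)² + (y + 20.089)² = 34.7195152944²
eq2−eq3, eq2−eq1 (x²,y² cancel):
  7.636·x − 43.626·y = -654.024210
  30.360·x + 22.084·y = -176.788755
det = 7.636·22.084 − -43.626·30.360 = 1493.118784
x = (-654.024210·22.084 − -43.626·-176.788755) / 1493.118784 = -14.838777
y = (7.636·-176.788755 − -654.024210·30.360) / 1493.118784 = 12.394336
|P − Q| = √((-14.838777 − -21.452)² + (12.394336 − 49.532)²) = 37.721887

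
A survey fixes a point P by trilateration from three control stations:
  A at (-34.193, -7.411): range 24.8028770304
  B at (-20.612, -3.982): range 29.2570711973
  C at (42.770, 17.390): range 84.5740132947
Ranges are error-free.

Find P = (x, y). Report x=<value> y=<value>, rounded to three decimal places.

x=-41.796 y=16.198

eq1: (x + 34.193)² + (y + 7.411)² = 24.8028770304²
eq2: (x + 20.612)² + (y + 3.982)² = 29.2570711973²
eq3: (x − 42.770)² + (y − 17.390)² = 84.5740132947²
eq2−eq3, eq2−eq1 (x²,y² cancel):
  126.764·x + 42.744·y = -4605.813378
  -27.162·x − 6.858·y = 1024.166808
det = 126.764·-6.858 − 42.744·-27.162 = 291.665016
x = (-4605.813378·-6.858 − 42.744·1024.166808) / 291.665016 = -41.795612
y = (126.764·1024.166808 − -4605.813378·-27.162) / 291.665016 = 16.197960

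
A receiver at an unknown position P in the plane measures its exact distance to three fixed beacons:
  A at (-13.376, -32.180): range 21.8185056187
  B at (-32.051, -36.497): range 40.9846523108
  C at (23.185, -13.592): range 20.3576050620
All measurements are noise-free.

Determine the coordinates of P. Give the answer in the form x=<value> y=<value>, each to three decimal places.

eq1: (x + 13.376)² + (y + 32.180)² = 21.8185056187²
eq2: (x + 32.051)² + (y + 36.497)² = 40.9846523108²
eq3: (x − 23.185)² + (y + 13.592)² = 20.3576050620²
eq1−eq3, eq1−eq2 (x²,y² cancel):
  73.122·x + 37.176·y = -430.567983
  -37.350·x − 8.634·y = -58.866704
det = 73.122·-8.634 − 37.176·-37.350 = 757.188252
x = (-430.567983·-8.634 − 37.176·-58.866704) / 757.188252 = 7.799847
y = (73.122·-58.866704 − -430.567983·-37.350) / 757.188252 = -26.923510

x=7.800 y=-26.924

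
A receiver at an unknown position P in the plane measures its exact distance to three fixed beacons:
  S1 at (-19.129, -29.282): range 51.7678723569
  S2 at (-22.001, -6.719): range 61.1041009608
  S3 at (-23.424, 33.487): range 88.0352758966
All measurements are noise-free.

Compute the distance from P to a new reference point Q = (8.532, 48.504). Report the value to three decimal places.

eq1: (x + 19.129)² + (y + 29.282)² = 51.7678723569²
eq2: (x + 22.001)² + (y + 6.719)² = 61.1041009608²
eq3: (x + 23.424)² + (y − 33.487)² = 88.0352758966²
eq1−eq3, eq1−eq2 (x²,y² cancel):
  -8.590·x + 125.538·y = -4623.588414
  -5.744·x + 45.126·y = -1747.963749
det = -8.590·45.126 − 125.538·-5.744 = 333.457932
x = (-4623.588414·45.126 − 125.538·-1747.963749) / 333.457932 = 32.363370
y = (-8.590·-1747.963749 − -4623.588414·-5.744) / 333.457932 = -34.615711
|P − Q| = √((32.363370 − 8.532)² + (-34.615711 − 48.504)²) = 86.468610

86.469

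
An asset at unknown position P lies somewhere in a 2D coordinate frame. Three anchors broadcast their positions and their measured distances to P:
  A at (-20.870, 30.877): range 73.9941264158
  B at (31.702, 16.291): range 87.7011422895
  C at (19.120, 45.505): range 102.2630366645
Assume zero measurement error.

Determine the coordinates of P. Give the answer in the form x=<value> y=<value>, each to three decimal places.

x=-33.851 y=-41.970

eq1: (x + 20.870)² + (y − 30.877)² = 73.9941264158²
eq2: (x − 31.702)² + (y − 16.291)² = 87.7011422895²
eq3: (x − 19.120)² + (y − 45.505)² = 102.2630366645²
eq3−eq1, eq3−eq2 (x²,y² cancel):
  -79.980·x − 29.256·y = 3935.264528
  25.164·x − 58.428·y = 1600.372369
det = -79.980·-58.428 − -29.256·25.164 = 5409.269424
x = (3935.264528·-58.428 − -29.256·1600.372369) / 5409.269424 = -33.850993
y = (-79.980·1600.372369 − 3935.264528·25.164) / 5409.269424 = -41.969582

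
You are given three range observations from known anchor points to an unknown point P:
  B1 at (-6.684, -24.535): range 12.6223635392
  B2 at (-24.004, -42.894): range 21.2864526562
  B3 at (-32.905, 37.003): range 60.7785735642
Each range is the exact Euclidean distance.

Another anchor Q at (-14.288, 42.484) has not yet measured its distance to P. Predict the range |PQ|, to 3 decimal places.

64.845

eq1: (x + 6.684)² + (y + 24.535)² = 12.6223635392²
eq2: (x + 24.004)² + (y + 42.894)² = 21.2864526562²
eq3: (x + 32.905)² + (y − 37.003)² = 60.7785735642²
eq3−eq2, eq3−eq1 (x²,y² cancel):
  17.802·x − 159.794·y = 3205.048156
  52.442·x − 123.076·y = 1729.391990
det = 17.802·-123.076 − -159.794·52.442 = 6188.917996
x = (3205.048156·-123.076 − -159.794·1729.391990) / 6188.917996 = -19.085411
y = (17.802·1729.391990 − 3205.048156·52.442) / 6188.917996 = -22.183603
|P − Q| = √((-19.085411 − -14.288)² + (-22.183603 − 42.484)²) = 64.845308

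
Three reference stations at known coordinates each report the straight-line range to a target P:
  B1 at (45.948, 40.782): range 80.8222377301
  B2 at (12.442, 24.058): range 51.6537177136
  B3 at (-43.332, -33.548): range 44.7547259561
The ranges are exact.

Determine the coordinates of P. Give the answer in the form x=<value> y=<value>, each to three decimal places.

eq1: (x − 45.948)² + (y − 40.782)² = 80.8222377301²
eq2: (x − 12.442)² + (y − 24.058)² = 51.6537177136²
eq3: (x + 43.332)² + (y + 33.548)² = 44.7547259561²
eq3−eq2, eq3−eq1 (x²,y² cancel):
  111.548·x + 115.212·y = -2934.660858
  178.560·x + 148.660·y = -3757.988916
det = 111.548·148.660 − 115.212·178.560 = -3989.529040
x = (-2934.660858·148.660 − 115.212·-3757.988916) / -3989.529040 = 0.827482
y = (111.548·-3757.988916 − -2934.660858·178.560) / -3989.529040 = -26.273000

x=0.827 y=-26.273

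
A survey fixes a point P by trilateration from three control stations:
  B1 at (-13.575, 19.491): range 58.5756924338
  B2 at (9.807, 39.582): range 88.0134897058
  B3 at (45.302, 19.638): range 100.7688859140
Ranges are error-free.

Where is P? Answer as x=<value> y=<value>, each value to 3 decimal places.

eq1: (x + 13.575)² + (y − 19.491)² = 58.5756924338²
eq2: (x − 9.807)² + (y − 39.582)² = 88.0134897058²
eq3: (x − 45.302)² + (y − 19.638)² = 100.7688859140²
eq2−eq1, eq2−eq3 (x²,y² cancel):
  -46.764·x − 40.182·y = 3216.530359
  70.990·x − 39.888·y = -1632.983723
det = -46.764·-39.888 − -40.182·70.990 = 4717.842612
x = (3216.530359·-39.888 − -40.182·-1632.983723) / 4717.842612 = -41.103006
y = (-46.764·-1632.983723 − 3216.530359·70.990) / 4717.842612 = -32.213164

x=-41.103 y=-32.213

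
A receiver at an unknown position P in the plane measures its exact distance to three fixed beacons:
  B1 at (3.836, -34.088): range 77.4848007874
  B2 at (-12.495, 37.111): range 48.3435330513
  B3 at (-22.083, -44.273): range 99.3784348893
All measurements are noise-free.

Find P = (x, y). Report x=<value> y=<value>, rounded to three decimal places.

x=35.844 y=36.477

eq1: (x − 3.836)² + (y + 34.088)² = 77.4848007874²
eq2: (x + 12.495)² + (y − 37.111)² = 48.3435330513²
eq3: (x + 22.083)² + (y + 44.273)² = 99.3784348893²
eq3−eq1, eq3−eq2 (x²,y² cancel):
  51.838·x + 20.370·y = 2601.128190
  19.176·x + 162.768·y = 6624.570061
det = 51.838·162.768 − 20.370·19.176 = 8046.952464
x = (2601.128190·162.768 − 20.370·6624.570061) / 8046.952464 = 35.844370
y = (51.838·6624.570061 − 2601.128190·19.176) / 8046.952464 = 36.476570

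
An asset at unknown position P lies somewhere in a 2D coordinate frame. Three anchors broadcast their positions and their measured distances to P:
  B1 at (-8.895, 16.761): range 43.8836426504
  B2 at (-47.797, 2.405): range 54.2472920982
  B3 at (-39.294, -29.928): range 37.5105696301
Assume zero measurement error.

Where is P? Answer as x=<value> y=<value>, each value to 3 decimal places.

eq1: (x + 8.895)² + (y − 16.761)² = 43.8836426504²
eq2: (x + 47.797)² + (y − 2.405)² = 54.2472920982²
eq3: (x + 39.294)² + (y + 29.928)² = 37.5105696301²
eq3−eq2, eq3−eq1 (x²,y² cancel):
  -17.006·x + 64.666·y = -1685.092252
  60.798·x + 93.378·y = -2598.382732
det = -17.006·93.378 − 64.666·60.798 = -5519.549736
x = (-1685.092252·93.378 − 64.666·-2598.382732) / -5519.549736 = -1.934302
y = (-17.006·-2598.382732 − -1685.092252·60.798) / -5519.549736 = -26.567083

x=-1.934 y=-26.567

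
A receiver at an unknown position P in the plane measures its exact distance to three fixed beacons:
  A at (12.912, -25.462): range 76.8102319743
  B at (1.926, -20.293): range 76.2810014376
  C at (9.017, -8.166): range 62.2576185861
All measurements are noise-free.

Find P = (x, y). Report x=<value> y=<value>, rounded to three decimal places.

eq1: (x − 12.912)² + (y + 25.462)² = 76.8102319743²
eq2: (x − 1.926)² + (y + 20.293)² = 76.2810014376²
eq3: (x − 9.017)² + (y + 8.166)² = 62.2576185861²
eq3−eq1, eq3−eq2 (x²,y² cancel):
  7.790·x − 34.592·y = -1356.757321
  -14.182·x − 24.254·y = -1675.254628
det = 7.790·-24.254 − -34.592·-14.182 = -679.522404
x = (-1356.757321·-24.254 − -34.592·-1675.254628) / -679.522404 = 36.854732
y = (7.790·-1675.254628 − -1356.757321·-14.182) / -679.522404 = 47.521267

x=36.855 y=47.521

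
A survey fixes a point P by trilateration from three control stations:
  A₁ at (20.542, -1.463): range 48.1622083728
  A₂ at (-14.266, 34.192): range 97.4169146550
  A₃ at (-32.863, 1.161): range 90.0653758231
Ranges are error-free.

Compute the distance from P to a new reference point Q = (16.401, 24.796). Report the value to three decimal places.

eq1: (x − 20.542)² + (y + 1.463)² = 48.1622083728²
eq2: (x + 14.266)² + (y − 34.192)² = 97.4169146550²
eq3: (x + 32.863)² + (y − 1.161)² = 90.0653758231²
eq3−eq2, eq3−eq1 (x²,y² cancel):
  37.194·x + 66.062·y = -1086.996409
  106.810·x − 5.248·y = 5134.963050
det = 37.194·-5.248 − 66.062·106.810 = -7251.276332
x = (-1086.996409·-5.248 − 66.062·5134.963050) / -7251.276332 = 45.994851
y = (37.194·5134.963050 − -1086.996409·106.810) / -7251.276332 = -42.350048
|P − Q| = √((45.994851 − 16.401)² + (-42.350048 − 24.796)²) = 73.378388

73.378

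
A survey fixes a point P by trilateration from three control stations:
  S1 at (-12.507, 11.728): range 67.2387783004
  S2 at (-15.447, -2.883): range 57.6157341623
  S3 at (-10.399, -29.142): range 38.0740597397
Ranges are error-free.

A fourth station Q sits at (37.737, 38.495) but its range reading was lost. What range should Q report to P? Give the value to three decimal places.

83.979

eq1: (x + 12.507)² + (y − 11.728)² = 67.2387783004²
eq2: (x + 15.447)² + (y + 2.883)² = 57.6157341623²
eq3: (x + 10.399)² + (y + 29.142)² = 38.0740597397²
eq1−eq3, eq1−eq2 (x²,y² cancel):
  4.216·x − 81.740·y = 3734.843614
  -5.880·x − 29.222·y = 1154.430949
det = 4.216·-29.222 − -81.740·-5.880 = -603.831152
x = (3734.843614·-29.222 − -81.740·1154.430949) / -603.831152 = 24.471103
y = (4.216·1154.430949 − 3734.843614·-5.880) / -603.831152 = -44.429575
|P − Q| = √((24.471103 − 37.737)² + (-44.429575 − 38.495)²) = 83.978980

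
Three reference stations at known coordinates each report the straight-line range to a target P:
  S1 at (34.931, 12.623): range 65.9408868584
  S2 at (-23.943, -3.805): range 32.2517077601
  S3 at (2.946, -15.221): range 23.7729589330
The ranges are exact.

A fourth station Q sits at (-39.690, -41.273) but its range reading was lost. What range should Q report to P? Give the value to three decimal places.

eq1: (x − 34.931)² + (y − 12.623)² = 65.9408868584²
eq2: (x + 23.943)² + (y + 3.805)² = 32.2517077601²
eq3: (x − 2.946)² + (y + 15.221)² = 23.7729589330²
eq2−eq3, eq2−eq1 (x²,y² cancel):
  53.778·x − 22.832·y = 127.631560
  117.748·x + 32.856·y = -2516.258290
det = 53.778·32.856 − -22.832·117.748 = 4455.352304
x = (127.631560·32.856 − -22.832·-2516.258290) / 4455.352304 = -11.953656
y = (53.778·-2516.258290 − 127.631560·117.748) / 4455.352304 = -33.745412
|P − Q| = √((-11.953656 − -39.690)² + (-33.745412 − -41.273)²) = 28.739683

28.740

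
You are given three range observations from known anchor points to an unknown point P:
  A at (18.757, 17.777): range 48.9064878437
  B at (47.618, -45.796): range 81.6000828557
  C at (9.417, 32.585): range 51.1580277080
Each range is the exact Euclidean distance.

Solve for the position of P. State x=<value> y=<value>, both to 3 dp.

x=-23.799 y=-6.323

eq1: (x − 18.757)² + (y − 17.777)² = 48.9064878437²
eq2: (x − 47.618)² + (y + 45.796)² = 81.6000828557²
eq3: (x − 9.417)² + (y − 32.585)² = 51.1580277080²
eq3−eq1, eq3−eq2 (x²,y² cancel):
  18.680·x − 29.616·y = -257.316090
  76.402·x − 156.762·y = -827.144297
det = 18.680·-156.762 − -29.616·76.402 = -665.592528
x = (-257.316090·-156.762 − -29.616·-827.144297) / -665.592528 = -23.799365
y = (18.680·-827.144297 − -257.316090·76.402) / -665.592528 = -6.322800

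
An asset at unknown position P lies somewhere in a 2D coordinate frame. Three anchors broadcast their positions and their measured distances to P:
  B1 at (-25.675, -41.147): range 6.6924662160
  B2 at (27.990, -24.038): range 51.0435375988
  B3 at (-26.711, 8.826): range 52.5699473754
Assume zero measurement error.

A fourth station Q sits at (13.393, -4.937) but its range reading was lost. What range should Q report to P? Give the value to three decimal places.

eq1: (x + 25.675)² + (y + 41.147)² = 6.6924662160²
eq2: (x − 27.990)² + (y + 24.038)² = 51.0435375988²
eq3: (x + 26.711)² + (y − 8.826)² = 52.5699473754²
eq2−eq1, eq2−eq3 (x²,y² cancel):
  -107.330·x − 34.218·y = 3551.669317
  -109.402·x + 65.728·y = -728.046383
det = -107.330·65.728 − -34.218·-109.402 = -10798.103876
x = (3551.669317·65.728 − -34.218·-728.046383) / -10798.103876 = -19.311893
y = (-107.330·-728.046383 − 3551.669317·-109.402) / -10798.103876 = -43.220639
|P − Q| = √((-19.311893 − 13.393)² + (-43.220639 − -4.937)²) = 50.351237

50.351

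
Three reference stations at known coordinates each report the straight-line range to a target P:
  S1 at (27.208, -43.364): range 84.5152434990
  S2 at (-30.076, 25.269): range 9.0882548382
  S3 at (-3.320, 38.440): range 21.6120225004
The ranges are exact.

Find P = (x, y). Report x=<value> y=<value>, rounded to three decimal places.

eq1: (x − 27.208)² + (y + 43.364)² = 84.5152434990²
eq2: (x + 30.076)² + (y − 25.269)² = 9.0882548382²
eq3: (x + 3.320)² + (y − 38.440)² = 21.6120225004²
eq2−eq3, eq2−eq1 (x²,y² cancel):
  53.512·x + 26.342·y = -438.915278
  114.568·x − 137.266·y = -5982.606385
det = 53.512·-137.266 − 26.342·114.568 = -10363.328448
x = (-438.915278·-137.266 − 26.342·-5982.606385) / -10363.328448 = -21.020463
y = (53.512·-5982.606385 − -438.915278·114.568) / -10363.328448 = 26.039471

x=-21.020 y=26.039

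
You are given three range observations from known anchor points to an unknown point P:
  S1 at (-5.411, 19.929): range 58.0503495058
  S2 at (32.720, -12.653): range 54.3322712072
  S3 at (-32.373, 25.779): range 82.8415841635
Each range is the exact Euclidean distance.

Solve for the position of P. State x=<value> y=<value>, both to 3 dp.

x=49.398 y=39.056

eq1: (x + 5.411)² + (y − 19.929)² = 58.0503495058²
eq2: (x − 32.720)² + (y + 12.653)² = 54.3322712072²
eq3: (x + 32.373)² + (y − 25.779)² = 82.8415841635²
eq3−eq1, eq3−eq2 (x²,y² cancel):
  53.924·x − 11.700·y = 2206.760981
  130.186·x − 76.864·y = 3428.861211
det = 53.924·-76.864 − -11.700·130.186 = -2621.638136
x = (2206.760981·-76.864 − -11.700·3428.861211) / -2621.638136 = 49.397664
y = (53.924·3428.861211 − 2206.760981·130.186) / -2621.638136 = 39.056295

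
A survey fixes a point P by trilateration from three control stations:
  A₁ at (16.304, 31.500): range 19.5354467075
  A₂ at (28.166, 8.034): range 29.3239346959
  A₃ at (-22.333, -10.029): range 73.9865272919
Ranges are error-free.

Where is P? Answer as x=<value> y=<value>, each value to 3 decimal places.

eq1: (x − 16.304)² + (y − 31.500)² = 19.5354467075²
eq2: (x − 28.166)² + (y − 8.034)² = 29.3239346959²
eq3: (x + 22.333)² + (y + 10.029)² = 73.9865272919²
eq3−eq1, eq3−eq2 (x²,y² cancel):
  77.274·x + 83.058·y = 5751.099229
  100.998·x + 36.126·y = 4872.638057
det = 77.274·36.126 − 83.058·100.998 = -5597.091360
x = (5751.099229·36.126 − 83.058·4872.638057) / -5597.091360 = 35.187448
y = (77.274·4872.638057 − 5751.099229·100.998) / -5597.091360 = 36.504905

x=35.187 y=36.505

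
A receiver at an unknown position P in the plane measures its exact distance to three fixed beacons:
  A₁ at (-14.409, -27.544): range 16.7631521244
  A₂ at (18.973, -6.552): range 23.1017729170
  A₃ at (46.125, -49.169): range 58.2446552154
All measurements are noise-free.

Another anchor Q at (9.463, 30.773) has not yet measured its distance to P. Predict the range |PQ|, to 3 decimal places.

eq1: (x + 14.409)² + (y + 27.544)² = 16.7631521244²
eq2: (x − 18.973)² + (y + 6.552)² = 23.1017729170²
eq3: (x − 46.125)² + (y + 49.169)² = 58.2446552154²
eq2−eq3, eq2−eq1 (x²,y² cancel):
  54.304·x − 85.234·y = 1283.454804
  -66.764·x − 41.984·y = 816.076427
det = 54.304·-41.984 − -85.234·-66.764 = -7970.461912
x = (1283.454804·-41.984 − -85.234·816.076427) / -7970.461912 = -1.966372
y = (54.304·816.076427 − 1283.454804·-66.764) / -7970.461912 = -16.310823
|P − Q| = √((-1.966372 − 9.463)² + (-16.310823 − 30.773)²) = 48.451181

48.451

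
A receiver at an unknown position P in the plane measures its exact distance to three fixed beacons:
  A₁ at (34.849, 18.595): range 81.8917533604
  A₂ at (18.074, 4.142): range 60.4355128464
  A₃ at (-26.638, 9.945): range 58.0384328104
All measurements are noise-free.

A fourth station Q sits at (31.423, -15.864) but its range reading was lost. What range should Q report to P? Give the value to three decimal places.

eq1: (x − 34.849)² + (y − 18.595)² = 81.8917533604²
eq2: (x − 18.074)² + (y − 4.142)² = 60.4355128464²
eq3: (x + 26.638)² + (y − 9.945)² = 58.0384328104²
eq3−eq1, eq3−eq2 (x²,y² cancel):
  122.974·x + 17.300·y = -2586.058828
  89.424·x − 11.606·y = -748.651959
det = 122.974·-11.606 − 17.300·89.424 = -2974.271444
x = (-2586.058828·-11.606 − 17.300·-748.651959) / -2974.271444 = -14.445715
y = (122.974·-748.651959 − -2586.058828·89.424) / -2974.271444 = -46.798351
|P − Q| = √((-14.445715 − 31.423)² + (-46.798351 − -15.864)²) = 55.325158

55.325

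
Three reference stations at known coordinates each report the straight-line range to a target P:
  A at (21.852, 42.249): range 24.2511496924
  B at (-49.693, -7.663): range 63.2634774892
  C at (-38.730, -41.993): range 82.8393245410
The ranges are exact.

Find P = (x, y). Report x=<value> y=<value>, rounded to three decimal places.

x=0.339 y=31.055

eq1: (x − 21.852)² + (y − 42.249)² = 24.2511496924²
eq2: (x + 49.693)² + (y + 7.663)² = 63.2634774892²
eq3: (x + 38.730)² + (y + 41.993)² = 82.8393245410²
eq3−eq2, eq3−eq1 (x²,y² cancel):
  -21.926·x + 68.660·y = 2124.776975
  121.164·x + 168.484·y = 5273.298385
det = -21.926·168.484 − 68.660·121.164 = -12013.300424
x = (2124.776975·168.484 − 68.660·5273.298385) / -12013.300424 = 0.339103
y = (-21.926·5273.298385 − 2124.776975·121.164) / -12013.300424 = 31.054648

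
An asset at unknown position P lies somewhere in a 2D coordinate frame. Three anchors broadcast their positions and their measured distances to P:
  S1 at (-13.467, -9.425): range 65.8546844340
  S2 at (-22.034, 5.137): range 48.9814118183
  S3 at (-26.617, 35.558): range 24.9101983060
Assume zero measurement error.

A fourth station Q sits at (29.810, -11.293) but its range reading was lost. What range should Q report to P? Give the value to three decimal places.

eq1: (x + 13.467)² + (y + 9.425)² = 65.8546844340²
eq2: (x + 22.034)² + (y − 5.137)² = 48.9814118183²
eq3: (x + 26.617)² + (y − 35.558)² = 24.9101983060²
eq2−eq3, eq2−eq1 (x²,y² cancel):
  -9.166·x + 60.842·y = 3239.610852
  17.134·x − 29.124·y = -2179.355969
det = -9.166·-29.124 − 60.842·17.134 = -775.516244
x = (3239.610852·-29.124 − 60.842·-2179.355969) / -775.516244 = -49.316761
y = (-9.166·-2179.355969 − 3239.610852·17.134) / -775.516244 = 45.816597
|P − Q| = √((-49.316761 − 29.810)² + (45.816597 − -11.293)²) = 97.583556

97.584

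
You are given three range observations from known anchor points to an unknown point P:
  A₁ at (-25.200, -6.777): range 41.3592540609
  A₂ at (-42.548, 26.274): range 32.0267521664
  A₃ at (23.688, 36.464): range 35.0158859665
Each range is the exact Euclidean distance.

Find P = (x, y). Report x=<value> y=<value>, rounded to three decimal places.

x=-11.053 y=32.088

eq1: (x + 25.200)² + (y + 6.777)² = 41.3592540609²
eq2: (x + 42.548)² + (y − 26.274)² = 32.0267521664²
eq3: (x − 23.688)² + (y − 36.464)² = 35.0158859665²
eq3−eq2, eq3−eq1 (x²,y² cancel):
  -132.472·x − 20.380·y = 810.310156
  -97.776·x − 86.482·y = -1694.252537
det = -132.472·-86.482 − -20.380·-97.776 = 9463.768624
x = (810.310156·-86.482 − -20.380·-1694.252537) / 9463.768624 = -11.053325
y = (-132.472·-1694.252537 − 810.310156·-97.776) / 9463.768624 = 32.087630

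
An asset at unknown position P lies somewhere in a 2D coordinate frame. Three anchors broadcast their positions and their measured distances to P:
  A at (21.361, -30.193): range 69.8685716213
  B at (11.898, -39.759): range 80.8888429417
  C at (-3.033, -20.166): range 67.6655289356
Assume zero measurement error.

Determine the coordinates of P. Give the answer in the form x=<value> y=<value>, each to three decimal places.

x=29.420 y=39.209

eq1: (x − 21.361)² + (y + 30.193)² = 69.8685716213²
eq2: (x − 11.898)² + (y + 39.759)² = 80.8888429417²
eq3: (x + 3.033)² + (y + 20.166)² = 67.6655289356²
eq1−eq3, eq1−eq2 (x²,y² cancel):
  -48.788·x + 20.054·y = -649.049431
  -18.926·x − 19.132·y = -1306.956697
det = -48.788·-19.132 − 20.054·-18.926 = 1312.954020
x = (-649.049431·-19.132 − 20.054·-1306.956697) / 1312.954020 = 29.420165
y = (-48.788·-1306.956697 − -649.049431·-18.926) / 1312.954020 = 39.209213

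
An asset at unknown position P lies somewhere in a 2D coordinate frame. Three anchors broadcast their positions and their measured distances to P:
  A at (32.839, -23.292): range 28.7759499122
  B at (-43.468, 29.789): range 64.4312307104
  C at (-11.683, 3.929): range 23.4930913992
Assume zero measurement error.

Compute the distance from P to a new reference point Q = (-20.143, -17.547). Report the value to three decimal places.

28.819

eq1: (x − 32.839)² + (y + 23.292)² = 28.7759499122²
eq2: (x + 43.468)² + (y − 29.789)² = 64.4312307104²
eq3: (x + 11.683)² + (y − 3.929)² = 23.4930913992²
eq1−eq2, eq1−eq3 (x²,y² cancel):
  -152.614·x + 106.162·y = -2167.393838
  -89.044·x + 54.442·y = -1192.857705
det = -152.614·54.442 − 106.162·-89.044 = 1144.477740
x = (-2167.393838·54.442 − 106.162·-1192.857705) / 1144.477740 = 7.548338
y = (-152.614·-1192.857705 − -2167.393838·-89.044) / 1144.477740 = -9.564739
|P − Q| = √((7.548338 − -20.143)² + (-9.564739 − -17.547)²) = 28.818860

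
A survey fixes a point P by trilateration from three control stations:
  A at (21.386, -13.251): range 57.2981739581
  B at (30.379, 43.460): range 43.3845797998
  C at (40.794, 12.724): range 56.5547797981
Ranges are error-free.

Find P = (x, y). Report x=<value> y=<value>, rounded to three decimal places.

eq1: (x − 21.386)² + (y + 13.251)² = 57.2981739581²
eq2: (x − 30.379)² + (y − 43.460)² = 43.3845797998²
eq3: (x − 40.794)² + (y − 12.724)² = 56.5547797981²
eq2−eq1, eq2−eq3 (x²,y² cancel):
  -17.986·x − 113.422·y = -3579.564219
  20.830·x − 61.472·y = -2301.825983
det = -17.986·-61.472 − -113.422·20.830 = 3468.215652
x = (-3579.564219·-61.472 − -113.422·-2301.825983) / 3468.215652 = -11.831656
y = (-17.986·-2301.825983 − -3579.564219·20.830) / 3468.215652 = 33.435915

x=-11.832 y=33.436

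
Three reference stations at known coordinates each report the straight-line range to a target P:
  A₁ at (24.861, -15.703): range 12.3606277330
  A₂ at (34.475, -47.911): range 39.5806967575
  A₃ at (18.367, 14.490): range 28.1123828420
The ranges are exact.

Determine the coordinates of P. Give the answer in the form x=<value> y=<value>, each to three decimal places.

x=34.783 y=-8.332

eq1: (x − 24.861)² + (y + 15.703)² = 12.3606277330²
eq2: (x − 34.475)² + (y + 47.911)² = 39.5806967575²
eq3: (x − 18.367)² + (y − 14.490)² = 28.1123828420²
eq3−eq2, eq3−eq1 (x²,y² cancel):
  32.216·x − 124.802·y = 2160.357270
  12.988·x − 60.386·y = 954.867692
det = 32.216·-60.386 − -124.802·12.988 = -324.467000
x = (2160.357270·-60.386 − -124.802·954.867692) / -324.467000 = 34.783002
y = (32.216·954.867692 − 2160.357270·12.988) / -324.467000 = -8.331502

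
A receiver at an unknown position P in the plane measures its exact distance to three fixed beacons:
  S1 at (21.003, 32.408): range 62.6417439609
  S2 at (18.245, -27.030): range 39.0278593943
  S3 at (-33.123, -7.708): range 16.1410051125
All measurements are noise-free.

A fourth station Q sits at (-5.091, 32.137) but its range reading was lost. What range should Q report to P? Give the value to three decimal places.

49.857

eq1: (x − 21.003)² + (y − 32.408)² = 62.6417439609²
eq2: (x − 18.245)² + (y + 27.030)² = 39.0278593943²
eq3: (x + 33.123)² + (y + 7.708)² = 16.1410051125²
eq3−eq2, eq3−eq1 (x²,y² cancel):
  102.736·x − 38.644·y = -1355.687231
  108.252·x + 80.232·y = -3328.597960
det = 102.736·80.232 − -38.644·108.252 = 12426.005040
x = (-1355.687231·80.232 − -38.644·-3328.597960) / 12426.005040 = -19.105081
y = (102.736·-3328.597960 − -1355.687231·108.252) / 12426.005040 = -15.709875
|P − Q| = √((-19.105081 − -5.091)² + (-15.709875 − 32.137)²) = 49.856975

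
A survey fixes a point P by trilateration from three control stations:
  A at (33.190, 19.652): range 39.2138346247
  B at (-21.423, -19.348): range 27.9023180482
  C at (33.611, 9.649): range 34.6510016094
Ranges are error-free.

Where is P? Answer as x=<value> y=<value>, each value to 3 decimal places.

eq1: (x − 33.190)² + (y − 19.652)² = 39.2138346247²
eq2: (x + 21.423)² + (y + 19.348)² = 27.9023180482²
eq3: (x − 33.611)² + (y − 9.649)² = 34.6510016094²
eq1−eq3, eq1−eq2 (x²,y² cancel):
  0.842·x − 20.006·y = 72.058231
  -109.226·x − 78.000·y = 104.698303
det = 0.842·-78.000 − -20.006·-109.226 = -2250.851356
x = (72.058231·-78.000 − -20.006·104.698303) / -2250.851356 = 1.566495
y = (0.842·104.698303 − 72.058231·-109.226) / -2250.851356 = -3.535901

x=1.566 y=-3.536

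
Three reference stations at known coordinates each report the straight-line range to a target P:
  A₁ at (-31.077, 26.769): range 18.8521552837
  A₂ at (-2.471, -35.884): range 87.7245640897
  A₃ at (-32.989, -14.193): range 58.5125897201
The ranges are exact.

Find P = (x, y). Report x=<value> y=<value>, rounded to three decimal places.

eq1: (x + 31.077)² + (y − 26.769)² = 18.8521552837²
eq2: (x + 2.471)² + (y + 35.884)² = 87.7245640897²
eq3: (x + 32.989)² + (y + 14.193)² = 58.5125897201²
eq2−eq1, eq2−eq3 (x²,y² cancel):
  -57.212·x + 125.306·y = 7728.787379
  -61.036·x + 43.382·y = 4267.824062
det = -57.212·43.382 − 125.306·-61.036 = 5166.206032
x = (7728.787379·43.382 − 125.306·4267.824062) / 5166.206032 = -38.615128
y = (-57.212·4267.824062 − 7728.787379·-61.036) / 5166.206032 = 44.048479

x=-38.615 y=44.048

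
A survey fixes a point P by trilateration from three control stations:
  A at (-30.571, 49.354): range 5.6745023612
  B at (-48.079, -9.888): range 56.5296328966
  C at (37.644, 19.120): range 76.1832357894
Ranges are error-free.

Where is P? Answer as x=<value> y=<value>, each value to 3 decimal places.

x=-34.054 y=44.874

eq1: (x + 30.571)² + (y − 49.354)² = 5.6745023612²
eq2: (x + 48.079)² + (y + 9.888)² = 56.5296328966²
eq3: (x − 37.644)² + (y − 19.120)² = 76.1832357894²
eq2−eq1, eq2−eq3 (x²,y² cancel):
  35.016·x + 118.484·y = 4124.439990
  171.446·x + 58.016·y = -3235.003669
det = 35.016·58.016 − 118.484·171.446 = -18282.119608
x = (4124.439990·58.016 − 118.484·-3235.003669) / -18282.119608 = -34.054021
y = (35.016·-3235.003669 − 4124.439990·171.446) / -18282.119608 = 44.874207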